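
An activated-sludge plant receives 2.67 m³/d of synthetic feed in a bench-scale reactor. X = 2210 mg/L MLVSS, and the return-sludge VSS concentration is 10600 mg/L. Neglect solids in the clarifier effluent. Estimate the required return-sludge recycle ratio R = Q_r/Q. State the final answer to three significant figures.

R ≈ 0.263

Solids balance on the clarifier gives (1+R)X = R·X_r, so R = X/(X_r − X) = 2210 / (10600 − 2210) = 0.2634.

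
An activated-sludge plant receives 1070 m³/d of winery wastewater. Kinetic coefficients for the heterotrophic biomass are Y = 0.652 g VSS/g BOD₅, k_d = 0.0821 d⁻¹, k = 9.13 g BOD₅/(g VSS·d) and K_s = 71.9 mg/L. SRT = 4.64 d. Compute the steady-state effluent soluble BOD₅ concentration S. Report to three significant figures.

S ≈ 3.78 mg/L

For a completely mixed reactor with recycle the Lawrence–McCarty relation gives S = K_s·(1 + k_d·θ_c) / [θ_c·(Y·k − k_d) − 1] = 71.9 × (1 + 0.0821 × 4.64) / [4.64 × (0.652 × 9.13 − 0.0821) − 1] = 99.29 / 26.24 = 3.784 mg/L.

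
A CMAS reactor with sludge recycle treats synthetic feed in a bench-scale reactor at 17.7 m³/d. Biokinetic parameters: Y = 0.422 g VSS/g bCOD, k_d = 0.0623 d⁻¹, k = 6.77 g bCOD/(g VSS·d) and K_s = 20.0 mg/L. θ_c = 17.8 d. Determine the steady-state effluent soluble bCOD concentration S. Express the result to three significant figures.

From the Monod/SRT balance for a CMAS, S = K_s·(1+k_d θ_c)/[θ_c·(Y k − k_d) − 1] = 20.0 × (1 + 0.0623 × 17.8) / [17.8 × (0.422 × 6.77 − 0.0623) − 1] = 42.18 / 48.74 = 0.8653 mg/L.

S ≈ 0.865 mg/L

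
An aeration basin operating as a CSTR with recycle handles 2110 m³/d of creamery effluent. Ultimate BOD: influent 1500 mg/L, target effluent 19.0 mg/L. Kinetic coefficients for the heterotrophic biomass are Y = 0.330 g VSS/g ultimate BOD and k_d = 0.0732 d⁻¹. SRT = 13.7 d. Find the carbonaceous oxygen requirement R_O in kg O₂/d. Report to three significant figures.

The observed yield is Y_obs = Y/(1 + k_d·θ_c) = 0.330 / (1 + 0.0732 × 13.7) = 0.330 / 2.003 = 0.1648 g VSS per g ultimate BOD removed.
ΔS = 1500 − 19.0 = 1481 mg/L, so the substrate removal rate is 2110 × 1481/1000 = 3125 kg ultimate BOD/d.
Net sludge production P_X = 0.1648 × 3125 = 514.9 kg VSS/d.
Carbonaceous O₂ demand = substrate oxidised − cell-mass equivalent = 3125 − 1.42 × 514.9 = 2394 kg O₂/d.

R_O ≈ 2390 kg O₂/d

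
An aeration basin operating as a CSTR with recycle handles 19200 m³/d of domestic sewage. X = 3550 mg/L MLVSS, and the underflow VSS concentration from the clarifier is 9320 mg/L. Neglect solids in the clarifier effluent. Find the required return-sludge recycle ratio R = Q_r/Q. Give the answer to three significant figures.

R ≈ 0.615

Mass balance around the secondary clarifier (neglecting effluent solids): R = X / (X_r − X) = 3550 / (9320 − 3550) = 0.6153.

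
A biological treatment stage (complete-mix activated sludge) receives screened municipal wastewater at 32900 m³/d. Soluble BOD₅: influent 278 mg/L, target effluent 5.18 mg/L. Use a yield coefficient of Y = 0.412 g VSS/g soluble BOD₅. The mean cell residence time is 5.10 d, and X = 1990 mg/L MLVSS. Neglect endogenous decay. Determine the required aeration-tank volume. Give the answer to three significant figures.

V ≈ 9480 m³

With k_d = 0 the design equation reduces to V = Y Q (S₀−S) θ_c / X = 0.412 × 32900 × (278 − 5.18) × 5.10 / 1990 = 9477 m³.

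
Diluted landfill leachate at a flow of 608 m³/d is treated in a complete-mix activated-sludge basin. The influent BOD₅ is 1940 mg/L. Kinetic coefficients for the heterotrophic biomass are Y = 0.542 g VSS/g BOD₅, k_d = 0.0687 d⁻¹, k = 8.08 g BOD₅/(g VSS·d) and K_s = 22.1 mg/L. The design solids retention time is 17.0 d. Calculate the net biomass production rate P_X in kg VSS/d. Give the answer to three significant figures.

P_X ≈ 295 kg VSS/d

Effluent substrate depends only on kinetics and SRT: S = K_s(1 + k_d θ_c) / [θ_c(Yk − k_d) − 1] = 22.1 × (1 + 0.0687 × 17.0) / [17.0 × (0.542 × 8.08 − 0.0687) − 1] = 47.91 / 72.28 = 0.6628 mg/L.
The observed yield is Y_obs = Y/(1 + k_d·θ_c) = 0.542 / (1 + 0.0687 × 17.0) = 0.542 / 2.168 = 0.2500 g VSS per g BOD₅ removed.
ΔS = 1940 − 0.663 = 1939 mg/L, so the substrate removal rate is 608 × 1939/1000 = 1179 kg BOD₅/d.
P_X = Y_obs · Q(S₀ − S) = 0.2500 × 1179 = 294.8 kg VSS/d.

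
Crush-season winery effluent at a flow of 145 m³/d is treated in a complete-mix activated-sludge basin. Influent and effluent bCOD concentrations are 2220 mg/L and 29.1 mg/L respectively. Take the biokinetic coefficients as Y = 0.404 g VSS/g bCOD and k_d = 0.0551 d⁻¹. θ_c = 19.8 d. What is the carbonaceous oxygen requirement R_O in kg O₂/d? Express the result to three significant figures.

Correct the yield for decay: Y_obs = Y/(1 + k_d θ_c) = 0.404 / (1 + 0.0551 × 19.8) = 0.404 / 2.091 = 0.1932.
Mass of bCOD removed per day: Q(S₀ − S) = 145 × 2191 g/m³ = 317.7 kg/d.
P_X = Y_obs·Q·(S₀ − S) = 0.1932 × 317.7 = 61.38 kg VSS/d.
R_O = Q·(S₀ − S) − 1.42·P_X = 317.7 − 1.42 × 61.38 = 230.5 kg O₂/d.

R_O ≈ 231 kg O₂/d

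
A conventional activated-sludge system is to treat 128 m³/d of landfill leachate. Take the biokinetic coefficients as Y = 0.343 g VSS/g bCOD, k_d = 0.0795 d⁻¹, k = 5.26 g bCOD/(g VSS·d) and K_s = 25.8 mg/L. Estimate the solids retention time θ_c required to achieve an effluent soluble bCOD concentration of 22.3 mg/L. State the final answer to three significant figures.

θ_c ≈ 1.32 d

At the target effluent, Y k S/(K_s+S) = 0.343×5.26×22.3/48.10 = 0.8364 d⁻¹.
1/θ_c = 0.8364 − 0.0795 = 0.7569 d⁻¹, so θ_c = 1.321 d.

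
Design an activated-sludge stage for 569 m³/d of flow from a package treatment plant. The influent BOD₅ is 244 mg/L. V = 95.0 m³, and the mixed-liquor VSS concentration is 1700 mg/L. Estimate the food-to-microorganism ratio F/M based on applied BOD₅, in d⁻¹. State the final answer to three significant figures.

F/M = applied load / biomass = Q·S₀/(V·X) = 569 × 244 / (95.00 × 1700) = 0.8597 d⁻¹.

F/M ≈ 0.860 d⁻¹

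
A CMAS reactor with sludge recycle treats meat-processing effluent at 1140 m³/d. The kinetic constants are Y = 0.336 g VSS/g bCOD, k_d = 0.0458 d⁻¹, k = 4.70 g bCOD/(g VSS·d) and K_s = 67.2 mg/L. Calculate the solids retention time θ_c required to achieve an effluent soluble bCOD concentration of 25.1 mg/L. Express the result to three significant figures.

θ_c ≈ 2.61 d

At the target effluent, Y k S/(K_s+S) = 0.336×4.70×25.1/92.30 = 0.4294 d⁻¹.
1/θ_c = 0.4294 − 0.0458 = 0.3836 d⁻¹, so θ_c = 2.607 d.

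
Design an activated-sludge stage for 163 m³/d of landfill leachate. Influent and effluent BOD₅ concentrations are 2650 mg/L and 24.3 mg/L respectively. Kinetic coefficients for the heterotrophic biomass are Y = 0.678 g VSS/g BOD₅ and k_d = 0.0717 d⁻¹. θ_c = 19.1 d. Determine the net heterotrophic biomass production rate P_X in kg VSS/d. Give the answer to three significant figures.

P_X ≈ 122 kg VSS/d

The observed yield is Y_obs = Y/(1 + k_d·θ_c) = 0.678 / (1 + 0.0717 × 19.1) = 0.678 / 2.369 = 0.2861 g VSS per g BOD₅ removed.
Substrate removed = Q·(S₀ − S) = 163 m³/d × (2650 − 24.3) g/m³ = 4.28×10^5 g/d = 428.0 kg/d.
P_X = Y_obs · Q(S₀ − S) = 0.2861 × 428.0 = 122.5 kg VSS/d.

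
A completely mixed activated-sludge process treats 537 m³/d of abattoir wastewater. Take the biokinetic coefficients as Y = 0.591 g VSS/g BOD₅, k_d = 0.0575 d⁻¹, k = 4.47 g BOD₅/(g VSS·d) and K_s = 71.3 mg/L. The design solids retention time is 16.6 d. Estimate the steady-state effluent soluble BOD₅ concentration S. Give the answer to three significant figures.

From the Monod/SRT balance for a CMAS, S = K_s·(1+k_d θ_c)/[θ_c·(Y k − k_d) − 1] = 71.3 × (1 + 0.0575 × 16.6) / [16.6 × (0.591 × 4.47 − 0.0575) − 1] = 139.4 / 41.90 = 3.326 mg/L.

S ≈ 3.33 mg/L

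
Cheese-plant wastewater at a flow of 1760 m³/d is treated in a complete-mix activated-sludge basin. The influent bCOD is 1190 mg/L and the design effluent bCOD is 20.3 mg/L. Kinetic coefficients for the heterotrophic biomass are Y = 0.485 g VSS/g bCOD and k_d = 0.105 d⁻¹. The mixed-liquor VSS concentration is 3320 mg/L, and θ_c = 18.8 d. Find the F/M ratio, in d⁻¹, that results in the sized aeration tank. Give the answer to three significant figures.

Steady-state biomass mass balance: V·X·(1 + k_d·θ_c) = Y·Q·(S₀ − S)·θ_c, so V = 0.485 × 1760 × (1190 − 20.3) × 18.8 / [3320 × (1 + 0.105 × 18.8)] = 1.88×10^7 / 9874 = 1901 m³.
Food-to-microorganism ratio F/M = Q S₀ / (V X) = 1760 × 1190 / (1901 × 3320) = 0.3318 d⁻¹.

F/M ≈ 0.332 d⁻¹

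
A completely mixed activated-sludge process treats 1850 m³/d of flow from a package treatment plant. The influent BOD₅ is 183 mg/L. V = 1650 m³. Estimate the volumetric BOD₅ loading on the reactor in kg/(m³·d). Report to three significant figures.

Volumetric loading L_v = Q·S₀ / V = 1850 × 183 g/m³ / 1650 m³ = 205.2 g/(m³·d) = 0.2052 kg BOD₅/(m³·d).

L_v ≈ 0.205 kg BOD₅/(m³·d)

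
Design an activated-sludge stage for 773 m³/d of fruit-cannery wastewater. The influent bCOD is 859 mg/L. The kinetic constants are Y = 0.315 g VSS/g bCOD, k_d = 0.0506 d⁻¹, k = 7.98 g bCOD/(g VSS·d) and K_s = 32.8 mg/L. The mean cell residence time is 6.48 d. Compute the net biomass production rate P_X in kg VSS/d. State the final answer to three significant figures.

P_X ≈ 157 kg VSS/d

Effluent substrate depends only on kinetics and SRT: S = K_s(1 + k_d θ_c) / [θ_c(Yk − k_d) − 1] = 32.8 × (1 + 0.0506 × 6.48) / [6.48 × (0.315 × 7.98 − 0.0506) − 1] = 43.55 / 14.96 = 2.911 mg/L.
Correct the yield for decay: Y_obs = Y/(1 + k_d θ_c) = 0.315 / (1 + 0.0506 × 6.48) = 0.315 / 1.328 = 0.2372.
Substrate removed = Q·(S₀ − S) = 773 m³/d × (859 − 2.91) g/m³ = 6.62×10^5 g/d = 661.8 kg/d.
Net biomass production P_X = Y_obs × Q·(S₀ − S) = 0.2372 × 661.8 = 157.0 kg VSS/d.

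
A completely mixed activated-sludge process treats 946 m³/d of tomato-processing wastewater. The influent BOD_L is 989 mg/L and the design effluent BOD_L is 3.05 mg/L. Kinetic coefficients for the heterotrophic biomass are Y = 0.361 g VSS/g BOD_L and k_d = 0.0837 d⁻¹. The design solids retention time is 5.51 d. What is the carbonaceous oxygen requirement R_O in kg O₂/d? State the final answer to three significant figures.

R_O ≈ 605 kg O₂/d

Observed yield with endogenous decay: Y_obs = Y / (1 + k_d·θ_c) = 0.361 / (1 + 0.0837 × 5.51) = 0.361 / 1.461 = 0.2471 g VSS/g BOD_L.
Substrate removed = Q·(S₀ − S) = 946 m³/d × (989 − 3.05) g/m³ = 9.33×10^5 g/d = 932.7 kg/d.
Biomass synthesised: P_X = Y_obs × 932.7 = 230.4 kg VSS/d.
R_O = Q·ΔS − 1.42 P_X = 932.7 − 327.2 = 605.5 kg O₂/d.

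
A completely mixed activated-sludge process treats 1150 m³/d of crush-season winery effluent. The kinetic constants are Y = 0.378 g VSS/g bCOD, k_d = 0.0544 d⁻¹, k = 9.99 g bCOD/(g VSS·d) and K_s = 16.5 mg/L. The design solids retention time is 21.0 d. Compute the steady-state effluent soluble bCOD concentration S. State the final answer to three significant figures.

S ≈ 0.458 mg/L

Effluent substrate depends only on kinetics and SRT: S = K_s(1 + k_d θ_c) / [θ_c(Yk − k_d) − 1] = 16.5 × (1 + 0.0544 × 21.0) / [21.0 × (0.378 × 9.99 − 0.0544) − 1] = 35.35 / 77.16 = 0.4581 mg/L.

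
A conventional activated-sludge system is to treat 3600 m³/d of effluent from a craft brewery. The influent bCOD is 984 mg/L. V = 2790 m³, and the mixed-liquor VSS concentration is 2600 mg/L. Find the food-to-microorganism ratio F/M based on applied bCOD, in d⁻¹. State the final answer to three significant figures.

F/M ≈ 0.488 d⁻¹

Food-to-microorganism ratio F/M = Q S₀ / (V X) = 3600 × 984 / (2790 × 2600) = 0.4883 d⁻¹.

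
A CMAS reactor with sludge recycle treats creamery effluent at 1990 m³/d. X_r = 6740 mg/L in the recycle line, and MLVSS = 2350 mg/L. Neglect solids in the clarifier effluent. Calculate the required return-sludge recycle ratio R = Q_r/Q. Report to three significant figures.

R = Q_r/Q = X/(X_r − X) = 2350 / (6740 − 2350) = 0.5353.

R ≈ 0.535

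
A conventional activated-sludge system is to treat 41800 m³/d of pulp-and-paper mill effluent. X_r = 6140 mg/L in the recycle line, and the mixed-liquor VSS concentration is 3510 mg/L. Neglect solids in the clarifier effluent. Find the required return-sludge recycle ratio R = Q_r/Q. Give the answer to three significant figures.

R ≈ 1.33

R = Q_r/Q = X/(X_r − X) = 3510 / (6140 − 3510) = 1.335.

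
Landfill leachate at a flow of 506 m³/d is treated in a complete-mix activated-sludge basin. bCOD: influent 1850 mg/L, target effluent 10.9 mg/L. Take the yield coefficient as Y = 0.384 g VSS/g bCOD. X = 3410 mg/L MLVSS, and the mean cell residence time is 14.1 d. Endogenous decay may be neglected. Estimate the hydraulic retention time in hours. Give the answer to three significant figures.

τ ≈ 70.1 h

V·X = Y·Q·ΔS·θ_c gives V = 0.384 × 506 × (1850 − 10.9) × 14.1 / 3410 = 1478 m³.
Hydraulic retention time τ = V/Q = 1478 / 506 = 2.920 d = 70.08 h.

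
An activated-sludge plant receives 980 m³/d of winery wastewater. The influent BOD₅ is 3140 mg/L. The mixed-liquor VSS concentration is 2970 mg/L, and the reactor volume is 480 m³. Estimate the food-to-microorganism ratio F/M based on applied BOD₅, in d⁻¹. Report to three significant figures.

F/M = applied load / biomass = Q·S₀/(V·X) = 980 × 3140 / (480.0 × 2970) = 2.159 d⁻¹.

F/M ≈ 2.16 d⁻¹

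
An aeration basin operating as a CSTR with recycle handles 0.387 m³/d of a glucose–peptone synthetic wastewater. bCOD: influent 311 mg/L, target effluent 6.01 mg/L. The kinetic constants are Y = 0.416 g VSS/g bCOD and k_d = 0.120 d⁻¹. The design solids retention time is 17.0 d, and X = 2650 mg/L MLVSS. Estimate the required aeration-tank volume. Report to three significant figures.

From the SRT design equation V = Y Q (S₀−S) θ_c / [X (1 + k_d θ_c)] = 0.416 × 0.387 × (311 − 6.01) × 17.0 / [2650 × (1 + 0.120 × 17.0)] = 8.35×10^2 / 8056 = 0.1036 m³.

V ≈ 0.104 m³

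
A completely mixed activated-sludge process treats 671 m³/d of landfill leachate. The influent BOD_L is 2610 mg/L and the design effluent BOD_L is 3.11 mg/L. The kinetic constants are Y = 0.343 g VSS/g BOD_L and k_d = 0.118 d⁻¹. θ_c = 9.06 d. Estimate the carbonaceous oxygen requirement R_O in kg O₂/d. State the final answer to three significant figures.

R_O ≈ 1340 kg O₂/d

The observed yield is Y_obs = Y/(1 + k_d·θ_c) = 0.343 / (1 + 0.118 × 9.06) = 0.343 / 2.069 = 0.1658 g VSS per g BOD_L removed.
Q·(S₀ − S) = 671 × (2610 − 3.11) × 10⁻³ = 1749 kg/d removed.
Net sludge production P_X = 0.1658 × 1749 = 290.0 kg VSS/d.
R_O = Q·ΔS − 1.42 P_X = 1749 − 411.8 = 1337 kg O₂/d.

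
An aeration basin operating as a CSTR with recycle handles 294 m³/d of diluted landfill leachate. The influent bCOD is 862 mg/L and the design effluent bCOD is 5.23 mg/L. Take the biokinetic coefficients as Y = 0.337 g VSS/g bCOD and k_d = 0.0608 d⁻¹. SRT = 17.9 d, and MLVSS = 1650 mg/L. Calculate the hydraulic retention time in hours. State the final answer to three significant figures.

Rearranging the biomass balance for a CMAS with decay, V = Y·Q·ΔS·θ_c / [X·(1+k_d θ_c)] = 0.337 × 294 × (862 − 5.23) × 17.9 / [1650 × (1 + 0.0608 × 17.9)] = 1.52×10^6 / 3446 = 441.0 m³.
Hydraulic retention time τ = V/Q = 441.0 / 294 = 1.500 d = 36.00 h.

τ ≈ 36.0 h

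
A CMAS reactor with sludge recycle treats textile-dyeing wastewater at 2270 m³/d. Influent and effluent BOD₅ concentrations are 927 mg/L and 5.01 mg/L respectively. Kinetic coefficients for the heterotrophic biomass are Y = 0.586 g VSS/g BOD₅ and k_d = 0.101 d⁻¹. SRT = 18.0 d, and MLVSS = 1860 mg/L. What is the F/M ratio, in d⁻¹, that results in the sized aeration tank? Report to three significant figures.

From the SRT design equation V = Y Q (S₀−S) θ_c / [X (1 + k_d θ_c)] = 0.586 × 2270 × (927 − 5.01) × 18.0 / [1860 × (1 + 0.101 × 18.0)] = 2.21×10^7 / 5241 = 4212 m³.
Food-to-microorganism ratio F/M = Q S₀ / (V X) = 2270 × 927 / (4212 × 1860) = 0.2686 d⁻¹.

F/M ≈ 0.269 d⁻¹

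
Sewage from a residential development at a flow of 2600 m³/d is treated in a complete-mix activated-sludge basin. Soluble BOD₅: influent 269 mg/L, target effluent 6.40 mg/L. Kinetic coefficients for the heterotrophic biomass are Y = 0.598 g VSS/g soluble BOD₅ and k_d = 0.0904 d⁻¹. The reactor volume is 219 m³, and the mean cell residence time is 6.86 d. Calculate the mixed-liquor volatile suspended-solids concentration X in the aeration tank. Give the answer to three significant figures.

Solving the biomass balance for X: X = Y Q (S₀−S) θ_c / [V (1+k_d θ_c)] = 0.598 × 2600 × (269 − 6.40) × 6.86 / [219 × (1 + 0.0904 × 6.86)] = 7894 mg/L.

X ≈ 7890 mg/L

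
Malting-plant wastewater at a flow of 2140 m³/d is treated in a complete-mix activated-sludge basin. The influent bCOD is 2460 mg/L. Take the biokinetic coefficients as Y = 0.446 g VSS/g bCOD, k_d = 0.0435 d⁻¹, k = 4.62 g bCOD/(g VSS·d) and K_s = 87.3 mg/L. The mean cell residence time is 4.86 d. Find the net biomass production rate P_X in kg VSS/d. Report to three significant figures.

P_X ≈ 1930 kg VSS/d

For a completely mixed reactor with recycle the Lawrence–McCarty relation gives S = K_s·(1 + k_d·θ_c) / [θ_c·(Y·k − k_d) − 1] = 87.3 × (1 + 0.0435 × 4.86) / [4.86 × (0.446 × 4.62 − 0.0435) − 1] = 105.8 / 8.803 = 12.01 mg/L.
The observed yield is Y_obs = Y/(1 + k_d·θ_c) = 0.446 / (1 + 0.0435 × 4.86) = 0.446 / 1.211 = 0.3682 g VSS per g bCOD removed.
Q·(S₀ − S) = 2140 × (2460 − 12.0) × 10⁻³ = 5239 kg/d removed.
Biomass produced: P_X = Y_obs·Q·ΔS = 0.3682 × 5239 ≈ 1929 kg VSS/d.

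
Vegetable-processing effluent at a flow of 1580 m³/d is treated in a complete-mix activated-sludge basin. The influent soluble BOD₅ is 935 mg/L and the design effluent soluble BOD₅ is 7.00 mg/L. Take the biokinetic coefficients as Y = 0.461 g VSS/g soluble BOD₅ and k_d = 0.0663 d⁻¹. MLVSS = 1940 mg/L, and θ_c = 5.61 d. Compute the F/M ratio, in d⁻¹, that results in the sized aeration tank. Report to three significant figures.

F/M ≈ 0.534 d⁻¹

From the SRT design equation V = Y Q (S₀−S) θ_c / [X (1 + k_d θ_c)] = 0.461 × 1580 × (935 − 7.00) × 5.61 / [1940 × (1 + 0.0663 × 5.61)] = 3.79×10^6 / 2662 = 1425 m³.
F/M = applied load / biomass = Q·S₀/(V·X) = 1580 × 935 / (1425 × 1940) = 0.5345 d⁻¹.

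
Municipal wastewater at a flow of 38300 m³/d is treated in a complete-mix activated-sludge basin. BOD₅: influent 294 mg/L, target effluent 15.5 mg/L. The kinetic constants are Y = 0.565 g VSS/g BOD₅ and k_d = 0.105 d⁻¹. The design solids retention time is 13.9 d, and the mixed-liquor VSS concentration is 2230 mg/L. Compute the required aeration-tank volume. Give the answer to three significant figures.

V ≈ 15300 m³

Steady-state biomass mass balance: V·X·(1 + k_d·θ_c) = Y·Q·(S₀ − S)·θ_c, so V = 0.565 × 38300 × (294 − 15.5) × 13.9 / [2230 × (1 + 0.105 × 13.9)] = 8.38×10^7 / 5485 = 15273 m³.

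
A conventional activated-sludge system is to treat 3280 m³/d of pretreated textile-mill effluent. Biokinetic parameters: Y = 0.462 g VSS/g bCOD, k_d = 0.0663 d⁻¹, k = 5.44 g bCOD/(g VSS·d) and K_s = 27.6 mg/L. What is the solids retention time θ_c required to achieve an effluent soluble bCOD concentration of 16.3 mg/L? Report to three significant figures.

θ_c ≈ 1.15 d

At the target effluent, Y k S/(K_s+S) = 0.462×5.44×16.3/43.90 = 0.9332 d⁻¹.
1/θ_c = 0.9332 − 0.0663 = 0.8669 d⁻¹, so θ_c = 1.154 d.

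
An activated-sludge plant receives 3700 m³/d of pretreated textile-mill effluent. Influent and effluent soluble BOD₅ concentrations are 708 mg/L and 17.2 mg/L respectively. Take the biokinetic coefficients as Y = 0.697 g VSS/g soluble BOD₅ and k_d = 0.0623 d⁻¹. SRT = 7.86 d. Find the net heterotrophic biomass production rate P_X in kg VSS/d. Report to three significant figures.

P_X ≈ 1200 kg VSS/d

Correct the yield for decay: Y_obs = Y/(1 + k_d θ_c) = 0.697 / (1 + 0.0623 × 7.86) = 0.697 / 1.490 = 0.4679.
ΔS = 708 − 17.2 = 690.8 mg/L, so the substrate removal rate is 3700 × 690.8/1000 = 2556 kg soluble BOD₅/d.
Biomass produced: P_X = Y_obs·Q·ΔS = 0.4679 × 2556 ≈ 1196 kg VSS/d.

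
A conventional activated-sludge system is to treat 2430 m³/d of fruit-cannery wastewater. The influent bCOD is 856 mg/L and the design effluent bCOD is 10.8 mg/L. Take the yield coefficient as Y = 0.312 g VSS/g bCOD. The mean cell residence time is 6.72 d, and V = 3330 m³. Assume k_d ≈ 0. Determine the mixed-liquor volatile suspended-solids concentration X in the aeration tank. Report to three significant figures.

X = Y·Q·ΔS·θ_c / V = 0.312 × 2430 × (856 − 10.8) × 6.72 / 3330 = 1293 mg/L.

X ≈ 1290 mg/L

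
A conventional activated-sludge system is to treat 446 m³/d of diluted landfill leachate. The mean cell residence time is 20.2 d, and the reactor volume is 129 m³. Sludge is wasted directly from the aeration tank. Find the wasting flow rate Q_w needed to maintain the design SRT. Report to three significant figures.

For wasting at MLVSS concentration, Q_w = V/θ_c = 129.0/20.2 = 6.386 m³/d.

Q_w ≈ 6.39 m³/d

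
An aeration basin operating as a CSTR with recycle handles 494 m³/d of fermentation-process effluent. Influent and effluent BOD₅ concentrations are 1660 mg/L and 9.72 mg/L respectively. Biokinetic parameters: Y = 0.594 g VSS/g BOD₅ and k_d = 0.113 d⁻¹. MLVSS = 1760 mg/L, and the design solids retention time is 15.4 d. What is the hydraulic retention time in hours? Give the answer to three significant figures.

τ ≈ 75.1 h

Steady-state biomass mass balance: V·X·(1 + k_d·θ_c) = Y·Q·(S₀ − S)·θ_c, so V = 0.594 × 494 × (1660 − 9.72) × 15.4 / [1760 × (1 + 0.113 × 15.4)] = 7.46×10^6 / 4823 = 1546 m³.
τ = V/Q = 1546/494 = 3.130 d, or 75.12 h.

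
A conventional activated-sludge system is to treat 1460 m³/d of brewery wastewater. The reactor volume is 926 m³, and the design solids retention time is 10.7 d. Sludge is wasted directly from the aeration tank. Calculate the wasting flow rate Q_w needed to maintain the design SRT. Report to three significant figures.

Q_w ≈ 86.5 m³/d

With mixed-liquor wasting, θ_c = V/Q_w, so Q_w = V/θ_c = 926.0/10.7 = 86.54 m³/d.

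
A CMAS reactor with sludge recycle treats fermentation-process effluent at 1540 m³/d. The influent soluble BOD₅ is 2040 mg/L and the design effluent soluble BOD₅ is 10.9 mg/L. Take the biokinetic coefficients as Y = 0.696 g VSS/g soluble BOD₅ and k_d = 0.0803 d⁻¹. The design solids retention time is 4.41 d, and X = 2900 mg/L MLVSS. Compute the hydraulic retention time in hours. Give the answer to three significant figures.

τ ≈ 38.1 h

Steady-state biomass mass balance: V·X·(1 + k_d·θ_c) = Y·Q·(S₀ − S)·θ_c, so V = 0.696 × 1540 × (2040 − 10.9) × 4.41 / [2900 × (1 + 0.0803 × 4.41)] = 9.59×10^6 / 3927 = 2442 m³.
τ = V/Q = 2442/1540 = 1.586 d, or 38.06 h.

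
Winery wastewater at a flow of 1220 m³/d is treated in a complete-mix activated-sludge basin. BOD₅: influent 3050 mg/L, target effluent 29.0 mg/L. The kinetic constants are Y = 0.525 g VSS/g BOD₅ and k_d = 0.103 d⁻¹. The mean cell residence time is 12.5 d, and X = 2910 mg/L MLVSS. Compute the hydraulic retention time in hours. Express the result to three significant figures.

From the SRT design equation V = Y Q (S₀−S) θ_c / [X (1 + k_d θ_c)] = 0.525 × 1220 × (3050 − 29.0) × 12.5 / [2910 × (1 + 0.103 × 12.5)] = 2.42×10^7 / 6657 = 3634 m³.
HRT = V/Q = 3634 m³ / 1220 m³·d⁻¹ = 2.978 d × 24 = 71.48 h.

τ ≈ 71.5 h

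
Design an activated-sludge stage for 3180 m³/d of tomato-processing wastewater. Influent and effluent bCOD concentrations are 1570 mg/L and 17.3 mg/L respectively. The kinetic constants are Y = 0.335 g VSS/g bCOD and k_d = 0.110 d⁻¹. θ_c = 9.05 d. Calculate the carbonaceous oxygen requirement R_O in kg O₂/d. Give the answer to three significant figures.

Observed yield with endogenous decay: Y_obs = Y / (1 + k_d·θ_c) = 0.335 / (1 + 0.110 × 9.05) = 0.335 / 1.996 = 0.1679 g VSS/g bCOD.
Substrate removed = Q·(S₀ − S) = 3180 m³/d × (1570 − 17.3) g/m³ = 4.94×10^6 g/d = 4938 kg/d.
Net sludge production P_X = 0.1679 × 4938 = 828.9 kg VSS/d.
Carbonaceous O₂ demand = substrate oxidised − cell-mass equivalent = 4938 − 1.42 × 828.9 = 3761 kg O₂/d.

R_O ≈ 3760 kg O₂/d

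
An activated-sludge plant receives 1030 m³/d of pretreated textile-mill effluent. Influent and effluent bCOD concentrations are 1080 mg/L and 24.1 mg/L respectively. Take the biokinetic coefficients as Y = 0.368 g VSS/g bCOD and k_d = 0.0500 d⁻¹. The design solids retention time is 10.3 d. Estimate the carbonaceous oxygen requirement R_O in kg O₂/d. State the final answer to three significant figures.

The observed yield is Y_obs = Y/(1 + k_d·θ_c) = 0.368 / (1 + 0.0500 × 10.3) = 0.368 / 1.515 = 0.2429 g VSS per g bCOD removed.
ΔS = 1080 − 24.1 = 1056 mg/L, so the substrate removal rate is 1030 × 1056/1000 = 1088 kg bCOD/d.
Net sludge production P_X = 0.2429 × 1088 = 264.2 kg VSS/d.
R_O = Q·ΔS − 1.42 P_X = 1088 − 375.1 = 712.4 kg O₂/d.

R_O ≈ 712 kg O₂/d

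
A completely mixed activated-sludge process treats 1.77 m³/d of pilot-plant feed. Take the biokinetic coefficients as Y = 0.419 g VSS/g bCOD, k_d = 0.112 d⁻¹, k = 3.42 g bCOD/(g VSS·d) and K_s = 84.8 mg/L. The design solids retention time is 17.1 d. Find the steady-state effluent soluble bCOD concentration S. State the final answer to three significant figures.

S ≈ 11.5 mg/L

From the Monod/SRT balance for a CMAS, S = K_s·(1+k_d θ_c)/[θ_c·(Y k − k_d) − 1] = 84.8 × (1 + 0.112 × 17.1) / [17.1 × (0.419 × 3.42 − 0.112) − 1] = 247.2 / 21.59 = 11.45 mg/L.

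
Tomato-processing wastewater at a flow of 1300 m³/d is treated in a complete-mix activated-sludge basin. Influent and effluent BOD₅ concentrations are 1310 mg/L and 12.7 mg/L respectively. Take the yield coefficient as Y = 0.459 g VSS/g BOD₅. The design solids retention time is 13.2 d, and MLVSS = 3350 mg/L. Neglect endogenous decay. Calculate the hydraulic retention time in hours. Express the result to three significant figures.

Biomass mass balance (decay neglected): V·X = Y·Q·(S₀ − S)·θ_c, so V = 0.459 × 1300 × (1310 − 12.7) × 13.2 / 3350 = 3050 m³.
τ = V/Q = 3050/1300 = 2.346 d, or 56.31 h.

τ ≈ 56.3 h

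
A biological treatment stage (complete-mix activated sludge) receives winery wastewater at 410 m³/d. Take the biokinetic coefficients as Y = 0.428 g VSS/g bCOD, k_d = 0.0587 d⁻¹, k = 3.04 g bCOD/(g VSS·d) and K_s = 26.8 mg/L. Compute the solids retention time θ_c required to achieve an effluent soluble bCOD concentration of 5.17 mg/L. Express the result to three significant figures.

θ_c ≈ 6.59 d

Specific growth rate at S = 5.17 mg/L: μ = YkS/(K_s+S) = 0.428·3.04·5.17/(26.8+5.17) = 0.2104 d⁻¹.
Then 1/θ_c = μ − k_d = 0.2104 − 0.0587 = 0.1517 d⁻¹, giving θ_c = 6.592 d.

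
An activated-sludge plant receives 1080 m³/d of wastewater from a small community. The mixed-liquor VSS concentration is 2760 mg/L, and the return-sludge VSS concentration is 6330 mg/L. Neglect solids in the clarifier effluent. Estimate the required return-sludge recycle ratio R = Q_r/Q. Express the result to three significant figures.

Solids balance on the clarifier gives (1+R)X = R·X_r, so R = X/(X_r − X) = 2760 / (6330 − 2760) = 0.7731.

R ≈ 0.773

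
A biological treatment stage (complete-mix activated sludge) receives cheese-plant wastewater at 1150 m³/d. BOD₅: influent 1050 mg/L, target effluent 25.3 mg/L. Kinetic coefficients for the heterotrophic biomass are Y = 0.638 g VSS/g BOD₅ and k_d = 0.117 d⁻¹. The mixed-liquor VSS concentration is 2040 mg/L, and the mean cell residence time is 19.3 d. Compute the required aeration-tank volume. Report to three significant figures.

V ≈ 2180 m³

Steady-state biomass mass balance: V·X·(1 + k_d·θ_c) = Y·Q·(S₀ − S)·θ_c, so V = 0.638 × 1150 × (1050 − 25.3) × 19.3 / [2040 × (1 + 0.117 × 19.3)] = 1.45×10^7 / 6647 = 2183 m³.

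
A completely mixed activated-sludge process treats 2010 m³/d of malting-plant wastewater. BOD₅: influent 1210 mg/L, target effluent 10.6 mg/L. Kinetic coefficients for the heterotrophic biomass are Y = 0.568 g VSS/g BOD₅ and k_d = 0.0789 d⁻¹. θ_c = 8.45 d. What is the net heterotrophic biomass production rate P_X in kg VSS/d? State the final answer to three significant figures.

P_X ≈ 822 kg VSS/d

The observed yield is Y_obs = Y/(1 + k_d·θ_c) = 0.568 / (1 + 0.0789 × 8.45) = 0.568 / 1.667 = 0.3408 g VSS per g BOD₅ removed.
Mass of BOD₅ removed per day: Q(S₀ − S) = 2010 × 1199 g/m³ = 2411 kg/d.
Biomass produced: P_X = Y_obs·Q·ΔS = 0.3408 × 2411 ≈ 821.6 kg VSS/d.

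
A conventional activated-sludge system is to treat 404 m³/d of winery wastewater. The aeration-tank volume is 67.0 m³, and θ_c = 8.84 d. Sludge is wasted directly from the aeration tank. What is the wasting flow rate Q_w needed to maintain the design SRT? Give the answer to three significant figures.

For wasting at MLVSS concentration, Q_w = V/θ_c = 67.00/8.84 = 7.579 m³/d.

Q_w ≈ 7.58 m³/d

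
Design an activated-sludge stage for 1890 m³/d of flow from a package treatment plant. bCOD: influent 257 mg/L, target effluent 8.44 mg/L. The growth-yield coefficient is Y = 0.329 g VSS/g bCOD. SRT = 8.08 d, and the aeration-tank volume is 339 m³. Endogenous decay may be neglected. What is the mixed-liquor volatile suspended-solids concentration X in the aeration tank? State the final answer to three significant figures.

X ≈ 3680 mg/L

From V·X = Y·Q·(S₀ − S)·θ_c (decay neglected): X = 0.329 × 1890 × (257 − 8.44) × 8.08 / 339 = 3684 mg/L.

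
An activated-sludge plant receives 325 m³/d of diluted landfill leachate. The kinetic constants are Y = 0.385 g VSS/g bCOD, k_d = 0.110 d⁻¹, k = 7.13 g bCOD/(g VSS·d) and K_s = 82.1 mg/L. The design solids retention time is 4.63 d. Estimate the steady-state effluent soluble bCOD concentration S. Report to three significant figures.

S ≈ 11.1 mg/L

Effluent substrate depends only on kinetics and SRT: S = K_s(1 + k_d θ_c) / [θ_c(Yk − k_d) − 1] = 82.1 × (1 + 0.110 × 4.63) / [4.63 × (0.385 × 7.13 − 0.110) − 1] = 123.9 / 11.20 = 11.06 mg/L.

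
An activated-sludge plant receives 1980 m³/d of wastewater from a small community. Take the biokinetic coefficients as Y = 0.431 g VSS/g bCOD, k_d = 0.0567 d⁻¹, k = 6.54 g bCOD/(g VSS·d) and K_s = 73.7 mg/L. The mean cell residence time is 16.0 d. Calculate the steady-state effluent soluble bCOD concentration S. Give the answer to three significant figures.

From the Monod/SRT balance for a CMAS, S = K_s·(1+k_d θ_c)/[θ_c·(Y k − k_d) − 1] = 73.7 × (1 + 0.0567 × 16.0) / [16.0 × (0.431 × 6.54 − 0.0567) − 1] = 140.6 / 43.19 = 3.254 mg/L.

S ≈ 3.25 mg/L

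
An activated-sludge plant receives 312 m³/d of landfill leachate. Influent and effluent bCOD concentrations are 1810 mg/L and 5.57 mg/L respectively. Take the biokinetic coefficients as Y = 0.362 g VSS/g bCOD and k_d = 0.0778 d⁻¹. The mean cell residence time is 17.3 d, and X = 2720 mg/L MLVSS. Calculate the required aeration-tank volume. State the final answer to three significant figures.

Steady-state biomass mass balance: V·X·(1 + k_d·θ_c) = Y·Q·(S₀ − S)·θ_c, so V = 0.362 × 312 × (1810 − 5.57) × 17.3 / [2720 × (1 + 0.0778 × 17.3)] = 3.53×10^6 / 6381 = 552.5 m³.

V ≈ 553 m³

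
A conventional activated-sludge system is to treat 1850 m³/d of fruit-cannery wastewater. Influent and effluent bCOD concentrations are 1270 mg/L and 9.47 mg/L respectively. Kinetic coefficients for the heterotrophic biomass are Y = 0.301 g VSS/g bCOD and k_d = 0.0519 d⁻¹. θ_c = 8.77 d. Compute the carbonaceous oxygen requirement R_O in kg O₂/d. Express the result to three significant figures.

The observed yield is Y_obs = Y/(1 + k_d·θ_c) = 0.301 / (1 + 0.0519 × 8.77) = 0.301 / 1.455 = 0.2068 g VSS per g bCOD removed.
Substrate removed = Q·(S₀ − S) = 1850 m³/d × (1270 − 9.47) g/m³ = 2.33×10^6 g/d = 2332 kg/d.
Net sludge production P_X = 0.2068 × 2332 = 482.4 kg VSS/d.
R_O = Q·ΔS − 1.42 P_X = 2332 − 685.0 = 1647 kg O₂/d.

R_O ≈ 1650 kg O₂/d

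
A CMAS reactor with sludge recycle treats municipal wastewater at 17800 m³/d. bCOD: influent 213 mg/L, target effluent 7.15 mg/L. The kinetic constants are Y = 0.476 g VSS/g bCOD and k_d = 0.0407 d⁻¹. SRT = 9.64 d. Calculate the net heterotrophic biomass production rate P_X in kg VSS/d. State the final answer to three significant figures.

Correct the yield for decay: Y_obs = Y/(1 + k_d θ_c) = 0.476 / (1 + 0.0407 × 9.64) = 0.476 / 1.392 = 0.3419.
Mass of bCOD removed per day: Q(S₀ − S) = 17800 × 205.8 g/m³ = 3664 kg/d.
Net biomass production P_X = Y_obs × Q·(S₀ − S) = 0.3419 × 3664 = 1253 kg VSS/d.

P_X ≈ 1250 kg VSS/d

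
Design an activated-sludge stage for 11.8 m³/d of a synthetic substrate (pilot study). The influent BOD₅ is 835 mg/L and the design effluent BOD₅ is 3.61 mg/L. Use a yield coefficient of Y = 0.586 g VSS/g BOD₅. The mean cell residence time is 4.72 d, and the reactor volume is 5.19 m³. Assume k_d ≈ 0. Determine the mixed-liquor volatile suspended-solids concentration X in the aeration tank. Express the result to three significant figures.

X ≈ 5230 mg/L

Without decay, X = Y Q (S₀−S) θ_c / V = 0.586 × 11.8 × (835 − 3.61) × 4.72 / 5.19 = 5228 mg/L.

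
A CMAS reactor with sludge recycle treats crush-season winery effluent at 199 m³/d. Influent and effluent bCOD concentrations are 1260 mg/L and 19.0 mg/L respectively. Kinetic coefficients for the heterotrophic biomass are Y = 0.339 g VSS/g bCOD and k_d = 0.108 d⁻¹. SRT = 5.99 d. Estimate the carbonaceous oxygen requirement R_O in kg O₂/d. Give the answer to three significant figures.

Observed yield with endogenous decay: Y_obs = Y / (1 + k_d·θ_c) = 0.339 / (1 + 0.108 × 5.99) = 0.339 / 1.647 = 0.2058 g VSS/g bCOD.
Q·(S₀ − S) = 199 × (1260 − 19.0) × 10⁻³ = 247.0 kg/d removed.
Biomass synthesised: P_X = Y_obs × 247.0 = 50.83 kg VSS/d.
R_O = Q·ΔS − 1.42 P_X = 247.0 − 72.18 = 174.8 kg O₂/d.

R_O ≈ 175 kg O₂/d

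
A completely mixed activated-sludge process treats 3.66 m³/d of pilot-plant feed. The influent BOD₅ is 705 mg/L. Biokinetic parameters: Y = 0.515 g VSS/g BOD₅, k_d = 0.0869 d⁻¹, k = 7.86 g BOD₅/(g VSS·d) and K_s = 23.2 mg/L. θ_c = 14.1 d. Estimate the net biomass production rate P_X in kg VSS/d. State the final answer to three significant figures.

For a completely mixed reactor with recycle the Lawrence–McCarty relation gives S = K_s·(1 + k_d·θ_c) / [θ_c·(Y·k − k_d) − 1] = 23.2 × (1 + 0.0869 × 14.1) / [14.1 × (0.515 × 7.86 − 0.0869) − 1] = 51.63 / 54.85 = 0.9412 mg/L.
Observed yield with endogenous decay: Y_obs = Y / (1 + k_d·θ_c) = 0.515 / (1 + 0.0869 × 14.1) = 0.515 / 2.225 = 0.2314 g VSS/g BOD₅.
Q·(S₀ − S) = 3.66 × (705 − 0.941) × 10⁻³ = 2.577 kg/d removed.
P_X = Y_obs · Q(S₀ − S) = 0.2314 × 2.577 = 0.5964 kg VSS/d.

P_X ≈ 0.596 kg VSS/d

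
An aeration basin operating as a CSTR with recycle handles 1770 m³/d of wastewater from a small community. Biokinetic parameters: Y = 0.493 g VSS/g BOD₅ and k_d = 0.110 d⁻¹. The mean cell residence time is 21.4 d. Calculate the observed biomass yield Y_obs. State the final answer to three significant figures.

The observed yield is Y_obs = Y/(1 + k_d·θ_c) = 0.493 / (1 + 0.110 × 21.4) = 0.493 / 3.354 = 0.1470 g VSS per g BOD₅ removed.

Y_obs ≈ 0.147 g VSS/g BOD₅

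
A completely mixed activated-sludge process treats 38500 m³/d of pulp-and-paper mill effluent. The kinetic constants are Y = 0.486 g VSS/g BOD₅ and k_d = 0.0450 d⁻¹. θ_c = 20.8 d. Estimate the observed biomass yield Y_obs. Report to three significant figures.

Y_obs ≈ 0.251 g VSS/g BOD₅

Correct the yield for decay: Y_obs = Y/(1 + k_d θ_c) = 0.486 / (1 + 0.0450 × 20.8) = 0.486 / 1.936 = 0.2510.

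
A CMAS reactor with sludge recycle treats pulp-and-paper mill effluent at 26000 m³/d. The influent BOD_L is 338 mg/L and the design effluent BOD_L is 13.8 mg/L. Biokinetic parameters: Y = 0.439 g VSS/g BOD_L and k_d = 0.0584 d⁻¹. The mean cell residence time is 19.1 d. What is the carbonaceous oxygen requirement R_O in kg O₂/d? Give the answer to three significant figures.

Y_obs = Y / (1 + k_d θ_c) = 0.439 / (1 + 0.0584 × 19.1) = 0.439 / 2.115 = 0.2075.
Q·(S₀ − S) = 26000 × (338 − 13.8) × 10⁻³ = 8429 kg/d removed.
Net sludge production P_X = 0.2075 × 8429 = 1749 kg VSS/d.
Carbonaceous O₂ demand = substrate oxidised − cell-mass equivalent = 8429 − 1.42 × 1749 = 5945 kg O₂/d.

R_O ≈ 5950 kg O₂/d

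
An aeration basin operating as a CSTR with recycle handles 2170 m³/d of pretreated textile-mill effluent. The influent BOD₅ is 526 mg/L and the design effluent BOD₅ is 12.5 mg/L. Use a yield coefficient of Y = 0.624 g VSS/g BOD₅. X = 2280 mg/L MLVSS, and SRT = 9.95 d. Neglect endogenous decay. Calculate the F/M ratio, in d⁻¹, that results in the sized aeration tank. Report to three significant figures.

V·X = Y·Q·ΔS·θ_c gives V = 0.624 × 2170 × (526 − 12.5) × 9.95 / 2280 = 3034 m³.
F/M = applied load / biomass = Q·S₀/(V·X) = 2170 × 526 / (3034 × 2280) = 0.1650 d⁻¹.

F/M ≈ 0.165 d⁻¹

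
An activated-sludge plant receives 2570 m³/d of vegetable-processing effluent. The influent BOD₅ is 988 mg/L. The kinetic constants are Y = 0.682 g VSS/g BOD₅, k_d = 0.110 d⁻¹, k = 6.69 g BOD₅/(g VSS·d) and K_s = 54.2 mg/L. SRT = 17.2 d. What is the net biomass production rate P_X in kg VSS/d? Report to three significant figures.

P_X ≈ 598 kg VSS/d

From the Monod/SRT balance for a CMAS, S = K_s·(1+k_d θ_c)/[θ_c·(Y k − k_d) − 1] = 54.2 × (1 + 0.110 × 17.2) / [17.2 × (0.682 × 6.69 − 0.110) − 1] = 156.7 / 75.58 = 2.074 mg/L.
Y_obs = Y / (1 + k_d θ_c) = 0.682 / (1 + 0.110 × 17.2) = 0.682 / 2.892 = 0.2358.
Mass of BOD₅ removed per day: Q(S₀ − S) = 2570 × 985.9 g/m³ = 2534 kg/d.
So the net sludge growth is P_X = 0.2358 × 2534 = 597.5 kg VSS/d.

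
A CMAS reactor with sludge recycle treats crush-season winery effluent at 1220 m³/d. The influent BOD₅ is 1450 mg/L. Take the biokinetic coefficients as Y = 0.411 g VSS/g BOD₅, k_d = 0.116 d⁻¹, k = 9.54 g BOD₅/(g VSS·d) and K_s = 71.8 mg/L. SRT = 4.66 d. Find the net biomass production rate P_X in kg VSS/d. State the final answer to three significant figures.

For a completely mixed reactor with recycle the Lawrence–McCarty relation gives S = K_s·(1 + k_d·θ_c) / [θ_c·(Y·k − k_d) − 1] = 71.8 × (1 + 0.116 × 4.66) / [4.66 × (0.411 × 9.54 − 0.116) − 1] = 110.6 / 16.73 = 6.611 mg/L.
Observed yield with endogenous decay: Y_obs = Y / (1 + k_d·θ_c) = 0.411 / (1 + 0.116 × 4.66) = 0.411 / 1.541 = 0.2668 g VSS/g BOD₅.
Q·(S₀ − S) = 1220 × (1450 − 6.61) × 10⁻³ = 1761 kg/d removed.
Biomass produced: P_X = Y_obs·Q·ΔS = 0.2668 × 1761 ≈ 469.8 kg VSS/d.

P_X ≈ 470 kg VSS/d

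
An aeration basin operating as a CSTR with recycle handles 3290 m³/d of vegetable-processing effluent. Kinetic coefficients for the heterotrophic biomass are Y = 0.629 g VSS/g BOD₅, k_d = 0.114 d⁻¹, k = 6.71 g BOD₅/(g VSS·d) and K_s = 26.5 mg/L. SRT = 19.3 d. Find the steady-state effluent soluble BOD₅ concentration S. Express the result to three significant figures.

S ≈ 1.08 mg/L

For a completely mixed reactor with recycle the Lawrence–McCarty relation gives S = K_s·(1 + k_d·θ_c) / [θ_c·(Y·k − k_d) − 1] = 26.5 × (1 + 0.114 × 19.3) / [19.3 × (0.629 × 6.71 − 0.114) − 1] = 84.81 / 78.26 = 1.084 mg/L.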